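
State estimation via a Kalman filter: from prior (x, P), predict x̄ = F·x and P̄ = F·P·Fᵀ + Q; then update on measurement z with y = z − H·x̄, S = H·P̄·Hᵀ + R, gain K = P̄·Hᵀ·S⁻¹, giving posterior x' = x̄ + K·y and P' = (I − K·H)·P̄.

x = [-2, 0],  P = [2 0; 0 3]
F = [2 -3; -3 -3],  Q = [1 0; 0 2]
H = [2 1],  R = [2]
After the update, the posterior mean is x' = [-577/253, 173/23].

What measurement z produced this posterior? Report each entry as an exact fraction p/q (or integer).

z = [3]

x̄ = F·x = [-4, 6]
P̄ = F·P·Fᵀ + Q = [36 15; 15 47]
S = H·P̄·Hᵀ + R = [253]
K = P̄·Hᵀ·S⁻¹ = [87/253; 7/23]
x' − x̄ = [435/253, 35/23] = K·y
y = (KᵀK)⁻¹·Kᵀ·(x' − x̄) = [5]
z = y + H·x̄ = [5] + [-2] = [3]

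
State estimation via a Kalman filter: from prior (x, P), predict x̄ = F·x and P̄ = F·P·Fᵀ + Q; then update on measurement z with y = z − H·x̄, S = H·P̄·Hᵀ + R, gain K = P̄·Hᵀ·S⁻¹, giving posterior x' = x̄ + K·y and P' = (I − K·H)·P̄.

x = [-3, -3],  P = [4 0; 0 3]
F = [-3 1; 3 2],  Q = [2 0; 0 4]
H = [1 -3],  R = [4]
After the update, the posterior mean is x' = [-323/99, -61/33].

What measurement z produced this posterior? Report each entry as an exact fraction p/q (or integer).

z = [2]

x̄ = F·x = [6, -15]
P̄ = F·P·Fᵀ + Q = [41 -30; -30 52]
S = H·P̄·Hᵀ + R = [693]
K = P̄·Hᵀ·S⁻¹ = [131/693; -62/231]
x' − x̄ = [-917/99, 434/33] = K·y
y = (KᵀK)⁻¹·Kᵀ·(x' − x̄) = [-49]
z = y + H·x̄ = [-49] + [51] = [2]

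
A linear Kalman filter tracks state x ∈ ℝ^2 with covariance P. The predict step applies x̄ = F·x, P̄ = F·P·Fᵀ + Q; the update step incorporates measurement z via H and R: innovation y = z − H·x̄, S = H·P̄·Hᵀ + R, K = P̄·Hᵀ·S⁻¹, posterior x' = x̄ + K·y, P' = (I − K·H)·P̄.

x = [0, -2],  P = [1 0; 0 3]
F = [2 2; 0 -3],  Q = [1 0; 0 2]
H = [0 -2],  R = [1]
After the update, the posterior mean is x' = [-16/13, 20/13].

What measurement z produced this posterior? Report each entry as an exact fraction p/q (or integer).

z = [-3]

x̄ = F·x = [-4, 6]
P̄ = F·P·Fᵀ + Q = [17 -18; -18 29]
S = H·P̄·Hᵀ + R = [117]
K = P̄·Hᵀ·S⁻¹ = [4/13; -58/117]
x' − x̄ = [36/13, -58/13] = K·y
y = (KᵀK)⁻¹·Kᵀ·(x' − x̄) = [9]
z = y + H·x̄ = [9] + [-12] = [-3]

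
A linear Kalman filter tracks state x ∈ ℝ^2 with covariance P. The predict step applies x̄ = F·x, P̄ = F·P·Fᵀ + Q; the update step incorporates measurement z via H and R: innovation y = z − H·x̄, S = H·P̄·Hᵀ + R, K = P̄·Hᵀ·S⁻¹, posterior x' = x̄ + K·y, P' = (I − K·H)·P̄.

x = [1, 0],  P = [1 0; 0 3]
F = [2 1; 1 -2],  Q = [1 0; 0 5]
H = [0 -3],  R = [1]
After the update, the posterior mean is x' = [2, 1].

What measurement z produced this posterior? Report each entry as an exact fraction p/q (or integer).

x̄ = F·x = [2, 1]
P̄ = F·P·Fᵀ + Q = [8 -4; -4 18]
S = H·P̄·Hᵀ + R = [163]
K = P̄·Hᵀ·S⁻¹ = [12/163; -54/163]
x' − x̄ = [0, 0] = K·y
y = (KᵀK)⁻¹·Kᵀ·(x' − x̄) = [0]
z = y + H·x̄ = [0] + [-3] = [-3]

z = [-3]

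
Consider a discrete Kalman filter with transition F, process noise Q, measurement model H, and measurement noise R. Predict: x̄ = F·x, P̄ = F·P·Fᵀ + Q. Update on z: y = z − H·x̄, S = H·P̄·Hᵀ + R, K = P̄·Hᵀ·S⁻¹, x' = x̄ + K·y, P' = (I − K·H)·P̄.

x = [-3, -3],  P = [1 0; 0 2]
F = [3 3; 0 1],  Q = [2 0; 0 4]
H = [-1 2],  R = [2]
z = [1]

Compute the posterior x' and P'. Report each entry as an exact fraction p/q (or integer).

x' = [-371/31, -159/31]
P' = [610/31 288/31; 288/31 150/31]

x̄ = F·x = [-18, -3]
P̄ = F·P·Fᵀ + Q = [29 6; 6 6]
y = z − H·x̄ = [-11]
S = H·P̄·Hᵀ + R = [31]
K = P̄·Hᵀ·S⁻¹ = [-17/31; 6/31]
x' = x̄ + K·y = [-371/31, -159/31]
P' = (I − K·H)·P̄ = [610/31 288/31; 288/31 150/31]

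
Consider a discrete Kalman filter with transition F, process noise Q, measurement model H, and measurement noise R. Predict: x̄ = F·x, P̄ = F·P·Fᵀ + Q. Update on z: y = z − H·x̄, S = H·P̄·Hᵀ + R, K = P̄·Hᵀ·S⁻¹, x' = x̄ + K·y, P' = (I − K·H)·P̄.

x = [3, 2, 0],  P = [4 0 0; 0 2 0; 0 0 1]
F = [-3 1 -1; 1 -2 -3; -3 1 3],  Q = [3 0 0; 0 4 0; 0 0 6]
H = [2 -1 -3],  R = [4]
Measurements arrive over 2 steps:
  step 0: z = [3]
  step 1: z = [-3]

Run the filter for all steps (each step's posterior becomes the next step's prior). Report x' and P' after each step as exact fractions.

step 0: x̄ = F·x = [-7, -1, -7]
step 0: P̄ = F·P·Fᵀ + Q = [42 -13 35; -13 25 -25; 35 -25 53]
step 0: y = z − H·x̄ = [-5]
step 0: S = H·P̄·Hᵀ + R = [156]
step 0: K = P̄·Hᵀ·S⁻¹ = [-2/39; 2/13; -16/39]
step 0: x' = x̄ + K·y = [-263/39, -23/13, -193/39]
step 0: P' = (I − K·H)·P̄ = [1622/39 -153/13 1237/39; -153/13 277/13 -197/13; 1237/39 -197/13 1043/39]
step 1: x̄ = F·x = [913/39, 454/39, 47/13]
step 1: P̄ = F·P·Fᵀ + Q = [27947/39 3875/39 2150/13; 3875/39 1811/39 345/13; 2150/13 345/13 664/13]
step 1: y = z − H·x̄ = [-82/3]
step 1: S = H·P̄·Hᵀ + R = [3461/3]
step 1: K = P̄·Hᵀ·S⁻¹ = [2513/3461; 218/3461; 453/3461]
step 1: x' = x̄ + K·y = [160345/44993, 446302/44993, 1701/44993]
step 1: P' = (I − K·H)·P̄ = [4875790/44993 2096511/44993 2508131/44993; 2096511/44993 1883353/44993 766111/44993; 2508131/44993 766111/44993 1408865/44993]

step 0: x' = [-263/39, -23/13, -193/39], P' = [1622/39 -153/13 1237/39; -153/13 277/13 -197/13; 1237/39 -197/13 1043/39]
step 1: x' = [160345/44993, 446302/44993, 1701/44993], P' = [4875790/44993 2096511/44993 2508131/44993; 2096511/44993 1883353/44993 766111/44993; 2508131/44993 766111/44993 1408865/44993]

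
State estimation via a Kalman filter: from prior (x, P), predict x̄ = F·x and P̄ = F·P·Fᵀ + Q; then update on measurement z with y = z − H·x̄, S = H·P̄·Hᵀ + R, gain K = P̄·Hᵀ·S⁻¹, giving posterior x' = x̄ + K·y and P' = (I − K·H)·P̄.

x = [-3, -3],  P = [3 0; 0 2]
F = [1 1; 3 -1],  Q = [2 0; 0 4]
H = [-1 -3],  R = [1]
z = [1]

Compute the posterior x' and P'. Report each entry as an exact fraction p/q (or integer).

x' = [-1438/347, 356/347]
P' = [1645/347 -539/347; -539/347 215/347]

x̄ = F·x = [-6, -6]
P̄ = F·P·Fᵀ + Q = [7 7; 7 33]
y = z − H·x̄ = [-23]
S = H·P̄·Hᵀ + R = [347]
K = P̄·Hᵀ·S⁻¹ = [-28/347; -106/347]
x' = x̄ + K·y = [-1438/347, 356/347]
P' = (I − K·H)·P̄ = [1645/347 -539/347; -539/347 215/347]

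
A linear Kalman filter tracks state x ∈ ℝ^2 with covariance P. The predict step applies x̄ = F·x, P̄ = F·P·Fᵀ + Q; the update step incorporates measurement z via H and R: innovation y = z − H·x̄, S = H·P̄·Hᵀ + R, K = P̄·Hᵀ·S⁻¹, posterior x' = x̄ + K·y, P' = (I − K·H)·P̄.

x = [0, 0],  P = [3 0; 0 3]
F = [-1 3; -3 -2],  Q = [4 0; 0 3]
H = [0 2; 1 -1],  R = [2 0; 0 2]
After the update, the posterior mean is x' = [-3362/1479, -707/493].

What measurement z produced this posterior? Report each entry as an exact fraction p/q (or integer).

z = [-3, -1]

x̄ = F·x = [0, 0]
P̄ = F·P·Fᵀ + Q = [34 -9; -9 42]
S = H·P̄·Hᵀ + R = [170 -102; -102 96]
K = P̄·Hᵀ·S⁻¹ = [443/986 161/174; 477/986 -1/58]
x' − x̄ = [-3362/1479, -707/493] = K·y
y = (KᵀK)⁻¹·Kᵀ·(x' − x̄) = [-3, -1]
z = y + H·x̄ = [-3, -1] + [0, 0] = [-3, -1]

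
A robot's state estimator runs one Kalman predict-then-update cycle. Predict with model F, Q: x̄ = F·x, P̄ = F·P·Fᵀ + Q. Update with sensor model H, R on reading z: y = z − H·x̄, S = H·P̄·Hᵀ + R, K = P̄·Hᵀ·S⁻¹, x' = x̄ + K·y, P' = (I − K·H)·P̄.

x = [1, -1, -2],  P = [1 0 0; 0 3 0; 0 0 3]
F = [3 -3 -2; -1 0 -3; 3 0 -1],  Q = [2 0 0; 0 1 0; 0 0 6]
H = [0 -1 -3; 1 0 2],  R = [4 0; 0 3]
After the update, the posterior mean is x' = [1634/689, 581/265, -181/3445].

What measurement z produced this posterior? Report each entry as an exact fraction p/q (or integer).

x̄ = F·x = [10, 5, 5]
P̄ = F·P·Fᵀ + Q = [50 15 15; 15 29 6; 15 6 18]
S = H·P̄·Hᵀ + R = [231 -180; -180 185]
K = P̄·Hᵀ·S⁻¹ = [220/689 512/689; -59/159 -57/265; -128/689 327/3445]
x' − x̄ = [-5256/689, -744/265, -17406/3445] = K·y
y = (KᵀK)⁻¹·Kᵀ·(x' − x̄) = [18, -18]
z = y + H·x̄ = [18, -18] + [-20, 20] = [-2, 2]

z = [-2, 2]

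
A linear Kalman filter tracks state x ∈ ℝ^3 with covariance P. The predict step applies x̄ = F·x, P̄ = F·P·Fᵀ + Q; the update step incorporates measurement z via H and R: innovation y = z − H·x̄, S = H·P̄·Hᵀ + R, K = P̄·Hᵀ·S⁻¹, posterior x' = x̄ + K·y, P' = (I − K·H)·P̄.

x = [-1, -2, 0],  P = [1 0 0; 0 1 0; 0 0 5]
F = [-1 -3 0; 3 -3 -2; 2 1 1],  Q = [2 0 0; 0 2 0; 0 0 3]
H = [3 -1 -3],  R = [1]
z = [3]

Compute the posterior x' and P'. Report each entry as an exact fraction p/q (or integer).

x̄ = F·x = [7, 3, -4]
P̄ = F·P·Fᵀ + Q = [12 6 -5; 6 40 -7; -5 -7 13]
y = z − H·x̄ = [-27]
S = H·P̄·Hᵀ + R = [278]
K = P̄·Hᵀ·S⁻¹ = [45/278; -1/278; -47/278]
x' = x̄ + K·y = [731/278, 861/278, 157/278]
P' = (I − K·H)·P̄ = [1311/278 1713/278 725/278; 1713/278 11119/278 -1993/278; 725/278 -1993/278 1405/278]

x' = [731/278, 861/278, 157/278]
P' = [1311/278 1713/278 725/278; 1713/278 11119/278 -1993/278; 725/278 -1993/278 1405/278]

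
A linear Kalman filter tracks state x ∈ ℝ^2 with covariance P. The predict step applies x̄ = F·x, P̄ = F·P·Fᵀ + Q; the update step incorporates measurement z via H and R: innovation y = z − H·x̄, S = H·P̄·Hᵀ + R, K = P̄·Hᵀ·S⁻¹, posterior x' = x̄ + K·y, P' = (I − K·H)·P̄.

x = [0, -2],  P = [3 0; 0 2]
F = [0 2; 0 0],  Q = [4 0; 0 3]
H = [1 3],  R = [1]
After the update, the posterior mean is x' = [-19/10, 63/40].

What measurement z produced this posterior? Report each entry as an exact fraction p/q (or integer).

z = [3]

x̄ = F·x = [-4, 0]
P̄ = F·P·Fᵀ + Q = [12 0; 0 3]
S = H·P̄·Hᵀ + R = [40]
K = P̄·Hᵀ·S⁻¹ = [3/10; 9/40]
x' − x̄ = [21/10, 63/40] = K·y
y = (KᵀK)⁻¹·Kᵀ·(x' − x̄) = [7]
z = y + H·x̄ = [7] + [-4] = [3]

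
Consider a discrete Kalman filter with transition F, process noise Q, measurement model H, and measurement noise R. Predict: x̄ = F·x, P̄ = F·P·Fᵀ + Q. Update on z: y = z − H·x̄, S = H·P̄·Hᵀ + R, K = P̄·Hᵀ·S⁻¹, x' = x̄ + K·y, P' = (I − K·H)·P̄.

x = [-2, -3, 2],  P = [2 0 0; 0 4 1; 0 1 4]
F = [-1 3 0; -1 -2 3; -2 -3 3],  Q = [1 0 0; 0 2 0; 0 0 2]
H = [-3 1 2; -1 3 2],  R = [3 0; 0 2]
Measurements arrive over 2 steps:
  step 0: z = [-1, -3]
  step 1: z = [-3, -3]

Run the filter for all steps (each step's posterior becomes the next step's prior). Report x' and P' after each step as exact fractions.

step 0: x̄ = F·x = [-7, 14, 19]
step 0: P̄ = F·P·Fᵀ + Q = [39 -13 -23; -13 44 49; -23 49 64]
step 0: y = z − H·x̄ = [-74, -90]
step 0: S = H·P̄·Hᵀ + R = [1204 1211; 1211 1451]
step 0: K = P̄·Hᵀ·S⁻¹ = [-105212/280483 9120/40069; -31642/280483 10483/40069; -3932/280483 8698/40069]
step 0: x' = x̄ + K·y = [76707/280483, -336020/280483, 140405/280483]
step 0: P' = (I − K·H)·P̄ = [337685/280483 -116027/280483 406723/280483; -116027/280483 236871/280483 -339939/280483; 406723/280483 -339939/280483 774156/280483]
step 1: x̄ = F·x = [-1084767/280483, 1016548/280483, 1275861/280483]
step 1: P̄ = F·P·Fᵀ + Q = [3446169/280483 -5247134/280483 -5388008/280483; -5247134/280483 9988361/280483 9690389/280483; -5388008/280483 9690389/280483 10856851/280483]
step 1: y = z − H·x̄ = [-1094860/40069, -7527582/280483]
step 1: S = H·P̄·Hᵀ + R = [31453313/40069 36689930/40069; 36689930/40069 306649292/280483]
step 1: K = P̄·Hᵀ·S⁻¹ = [-692109839/2771212392 21302279/191118096; -37232737/307912488 5931145/21235344; 31666865/307912488 2060839/21235344]
step 1: x' = x̄ + K·y = [-95972155/2771212392, -174783677/307912488, -266620091/307912488]
step 1: P' = (I − K·H)·P̄ = [3994167649/5542424784 -144452449/615824976 507217553/615824976; -144452449/615824976 142717955/205274992 -180817939/205274992; 507217553/615824976 -180817939/205274992 375684611/205274992]

step 0: x' = [76707/280483, -336020/280483, 140405/280483], P' = [337685/280483 -116027/280483 406723/280483; -116027/280483 236871/280483 -339939/280483; 406723/280483 -339939/280483 774156/280483]
step 1: x' = [-95972155/2771212392, -174783677/307912488, -266620091/307912488], P' = [3994167649/5542424784 -144452449/615824976 507217553/615824976; -144452449/615824976 142717955/205274992 -180817939/205274992; 507217553/615824976 -180817939/205274992 375684611/205274992]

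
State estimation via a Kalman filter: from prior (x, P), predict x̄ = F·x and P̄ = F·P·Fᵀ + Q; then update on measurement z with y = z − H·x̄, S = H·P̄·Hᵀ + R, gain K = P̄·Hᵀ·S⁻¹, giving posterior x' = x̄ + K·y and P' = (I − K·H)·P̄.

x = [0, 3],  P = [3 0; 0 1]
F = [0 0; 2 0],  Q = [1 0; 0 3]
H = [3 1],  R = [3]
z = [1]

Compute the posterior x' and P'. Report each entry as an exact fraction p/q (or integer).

x̄ = F·x = [0, 0]
P̄ = F·P·Fᵀ + Q = [1 0; 0 15]
y = z − H·x̄ = [1]
S = H·P̄·Hᵀ + R = [27]
K = P̄·Hᵀ·S⁻¹ = [1/9; 5/9]
x' = x̄ + K·y = [1/9, 5/9]
P' = (I − K·H)·P̄ = [2/3 -5/3; -5/3 20/3]

x' = [1/9, 5/9]
P' = [2/3 -5/3; -5/3 20/3]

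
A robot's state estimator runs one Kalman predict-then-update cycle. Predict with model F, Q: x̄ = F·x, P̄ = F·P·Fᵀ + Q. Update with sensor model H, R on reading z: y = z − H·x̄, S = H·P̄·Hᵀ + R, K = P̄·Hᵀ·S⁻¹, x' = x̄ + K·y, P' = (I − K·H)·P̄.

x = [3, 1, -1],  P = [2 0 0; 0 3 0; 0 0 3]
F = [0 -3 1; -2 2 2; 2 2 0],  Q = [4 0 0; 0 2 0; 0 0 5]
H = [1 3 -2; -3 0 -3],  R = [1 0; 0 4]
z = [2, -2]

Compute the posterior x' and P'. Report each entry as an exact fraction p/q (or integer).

x' = [-111668/78567, 197518/78567, 165766/78567]
P' = [1306466/78567 -1284256/78567 -1278322/78567; -1284256/78567 1285922/78567 1278896/78567; -1278322/78567 1278896/78567 1284398/78567]

x̄ = F·x = [-4, -6, 8]
P̄ = F·P·Fᵀ + Q = [34 -12 -18; -12 34 4; -18 4 25]
y = z − H·x̄ = [40, 10]
S = H·P̄·Hᵀ + R = [393 66; 66 211]
K = P̄·Hᵀ·S⁻¹ = [10342/78567 -7036/26189; 15718/78567 1340/26189; -10430/78567 -1519/26189]
x' = x̄ + K·y = [-111668/78567, 197518/78567, 165766/78567]
P' = (I − K·H)·P̄ = [1306466/78567 -1284256/78567 -1278322/78567; -1284256/78567 1285922/78567 1278896/78567; -1278322/78567 1278896/78567 1284398/78567]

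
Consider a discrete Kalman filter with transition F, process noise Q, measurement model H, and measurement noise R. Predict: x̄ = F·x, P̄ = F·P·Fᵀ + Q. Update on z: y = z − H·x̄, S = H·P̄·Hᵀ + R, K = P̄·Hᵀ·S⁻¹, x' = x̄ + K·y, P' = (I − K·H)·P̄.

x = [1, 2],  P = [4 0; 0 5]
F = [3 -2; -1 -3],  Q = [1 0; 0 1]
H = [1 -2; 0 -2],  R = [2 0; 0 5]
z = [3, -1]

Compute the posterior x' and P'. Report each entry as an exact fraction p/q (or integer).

x' = [13037/3813, 2807/11439]
P' = [7922/1271 8480/3813; 8480/3813 13130/11439]

x̄ = F·x = [-1, -7]
P̄ = F·P·Fᵀ + Q = [57 18; 18 50]
y = z − H·x̄ = [-10, -15]
S = H·P̄·Hᵀ + R = [187 164; 164 205]
K = P̄·Hᵀ·S⁻¹ = [83/93 -3392/3813; -10/279 -5252/11439]
x' = x̄ + K·y = [13037/3813, 2807/11439]
P' = (I − K·H)·P̄ = [7922/1271 8480/3813; 8480/3813 13130/11439]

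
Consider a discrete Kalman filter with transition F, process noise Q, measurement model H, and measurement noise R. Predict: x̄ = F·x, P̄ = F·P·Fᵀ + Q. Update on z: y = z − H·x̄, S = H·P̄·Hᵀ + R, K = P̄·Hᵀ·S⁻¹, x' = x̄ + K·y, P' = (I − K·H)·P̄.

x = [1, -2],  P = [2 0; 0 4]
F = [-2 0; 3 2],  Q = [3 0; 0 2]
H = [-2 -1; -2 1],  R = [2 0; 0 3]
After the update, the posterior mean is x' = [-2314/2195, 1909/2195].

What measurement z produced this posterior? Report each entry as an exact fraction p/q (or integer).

x̄ = F·x = [-2, -1]
P̄ = F·P·Fᵀ + Q = [11 -12; -12 36]
S = H·P̄·Hᵀ + R = [34 8; 8 131]
K = P̄·Hᵀ·S⁻¹ = [-519/2195 -538/2195; -1026/2195 1068/2195]
x' − x̄ = [2076/2195, 4104/2195] = K·y
y = (KᵀK)⁻¹·Kᵀ·(x' − x̄) = [-4, 0]
z = y + H·x̄ = [-4, 0] + [5, 3] = [1, 3]

z = [1, 3]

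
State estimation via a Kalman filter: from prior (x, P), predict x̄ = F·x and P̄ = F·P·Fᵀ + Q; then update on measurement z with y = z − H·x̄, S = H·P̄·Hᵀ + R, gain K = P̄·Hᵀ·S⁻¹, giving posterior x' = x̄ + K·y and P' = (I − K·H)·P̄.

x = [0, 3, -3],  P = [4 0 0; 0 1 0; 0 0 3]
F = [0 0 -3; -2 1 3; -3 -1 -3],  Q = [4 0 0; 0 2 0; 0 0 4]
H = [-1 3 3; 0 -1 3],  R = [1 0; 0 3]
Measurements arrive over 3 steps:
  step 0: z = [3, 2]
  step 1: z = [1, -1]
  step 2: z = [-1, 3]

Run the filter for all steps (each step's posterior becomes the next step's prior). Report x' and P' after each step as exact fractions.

step 0: x' = [875991/279223, 277162/279223, 291434/279223], P' = [2862805/558446 613341/558446 321537/558446; 613341/558446 266631/558446 -20637/558446; 321537/558446 -20637/558446 141779/558446]
step 1: x' = [-10224021763/15903959468, 2026544456/3975989867, -1441671920/3975989867], P' = [140365786805/31807918936 3765595707/3975989867 3920812233/7951979734; 3765595707/3975989867 1713613452/3975989867 -173095230/3975989867; 3920812233/7951979734 -173095230/3975989867 938354501/3975989867]
step 2: x' = [9912349253102/7647254238127, -33995134419678/53530779666889, 39916830656036/53530779666889], P' = [139077747299020/31681481843669 209217950831538/221770372905683 108525935829621/221770372905683; 209217950831538/221770372905683 668113667610702/1552392610339781 -68495700201213/1552392610339781; 108525935829621/221770372905683 -68495700201213/1552392610339781 365450512987166/1552392610339781]

step 0: x̄ = F·x = [9, -6, 6]
step 0: P̄ = F·P·Fᵀ + Q = [31 -27 27; -27 46 -4; 27 -4 68]
step 0: y = z − H·x̄ = [12, -22]
step 0: S = H·P̄·Hᵀ + R = [986 342; 342 685]
step 0: K = P̄·Hᵀ·S⁻¹ = [-58171/558446 58545/279223; 124641/558446 -54757/279223; 41889/558446 74329/279223]
step 0: x' = x̄ + K·y = [875991/279223, 277162/279223, 291434/279223]
step 0: P' = (I − K·H)·P̄ = [2862805/558446 613341/558446 321537/558446; 613341/558446 266631/558446 -20637/558446; 321537/558446 -20637/558446 141779/558446]
step 1: x̄ = F·x = [-874302/279223, -600518/279223, -3779437/279223]
step 1: P̄ = F·P·Fᵀ + Q = [3509795/558446 357561/279223 4107933/558446; 357561/279223 3837562/279223 7090029/279223; 4107933/558446 7090029/279223 38885561/558446]
step 1: y = z − H·x̄ = [12544786/279223, 10458570/279223]
step 1: S = H·P̄·Hᵀ + R = [324708560/279223 200208174/279223; 200208174/279223 274240163/558446]
step 1: K = P̄·Hᵀ·S⁻¹ = [-2941743041/31807918936 1410415095/7951979734; 855958959/3975989867 -744299714/3975989867; 670743393/7951979734 996052911/3975989867]
step 1: x' = x̄ + K·y = [-10224021763/15903959468, 2026544456/3975989867, -1441671920/3975989867]
step 1: P' = (I − K·H)·P̄ = [140365786805/31807918936 3765595707/3975989867 3920812233/7951979734; 3765595707/3975989867 1713613452/3975989867 -173095230/3975989867; 3920812233/7951979734 -173095230/3975989867 938354501/3975989867]
step 2: x̄ = F·x = [4325015760/3975989867, 5627079155/7951979734, 39865950505/15903959468]
step 2: P̄ = F·P·Fᵀ + Q = [24349149977/3975989867 3836531880/3975989867 51139119735/7951979734; 3836531880/3975989867 97335698983/7951979734 346029173865/15903959468; 51139119735/7951979734 346029173865/15903959468 1926532692349/31807918936]
step 2: y = z − H·x̄ = [-151964222873/15903959468, -60631814801/15903959468]
step 2: S = H·P̄·Hᵀ + R = [32115038368541/31807918936 19740138747945/31807918936; 19740138747945/31807918936 13671210697501/31807918936]
step 2: K = P̄·Hᵀ·S⁻¹ = [-2901795872809/31681481843669 38786618885775/221770372905683; 47761178058243/221770372905683 -291200256071447/1552392610339781; 18740412507216/221770372905683 388282413054237/1552392610339781]
step 2: x' = x̄ + K·y = [9912349253102/7647254238127, -33995134419678/53530779666889, 39916830656036/53530779666889]
step 2: P' = (I − K·H)·P̄ = [139077747299020/31681481843669 209217950831538/221770372905683 108525935829621/221770372905683; 209217950831538/221770372905683 668113667610702/1552392610339781 -68495700201213/1552392610339781; 108525935829621/221770372905683 -68495700201213/1552392610339781 365450512987166/1552392610339781]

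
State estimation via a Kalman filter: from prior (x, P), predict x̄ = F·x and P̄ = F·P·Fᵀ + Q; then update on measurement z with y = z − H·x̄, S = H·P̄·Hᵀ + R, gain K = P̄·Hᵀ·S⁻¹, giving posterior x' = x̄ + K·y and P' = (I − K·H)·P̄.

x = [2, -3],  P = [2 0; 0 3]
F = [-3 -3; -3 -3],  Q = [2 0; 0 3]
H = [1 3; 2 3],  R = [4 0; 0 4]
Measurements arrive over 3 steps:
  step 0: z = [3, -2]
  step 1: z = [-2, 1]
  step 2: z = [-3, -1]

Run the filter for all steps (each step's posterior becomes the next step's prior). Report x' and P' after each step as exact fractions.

step 0: x' = [-9563/9731, 5784/9731], P' = [17384/9731 -7596/9731; -7596/9731 5388/9731]
step 1: x' = [5890701/8715143, -3875385/8715143], P' = [15082952/8715143 -6644988/8715143; -6644988/8715143 4774164/8715143]
step 2: x' = [1579474/25928203, -17366661/25928203], P' = [13133514056/7596963479 -5787784764/7596963479; -5787784764/7596963479 4160119092/7596963479]

step 0: x̄ = F·x = [3, 3]
step 0: P̄ = F·P·Fᵀ + Q = [47 45; 45 48]
step 0: y = z − H·x̄ = [-9, -17]
step 0: S = H·P̄·Hᵀ + R = [753 931; 931 1164]
step 0: K = P̄·Hᵀ·S⁻¹ = [-1351/9731 2995/9731; 2142/9731 243/9731]
step 0: x' = x̄ + K·y = [-9563/9731, 5784/9731]
step 0: P' = (I − K·H)·P̄ = [17384/9731 -7596/9731; -7596/9731 5388/9731]
step 1: x̄ = F·x = [11337/9731, 11337/9731]
step 1: P̄ = F·P·Fᵀ + Q = [87682/9731 68220/9731; 68220/9731 97413/9731]
step 1: y = z − H·x̄ = [-64810/9731, -46954/9731]
step 1: S = H·P̄·Hᵀ + R = [1412643/9731 1666061/9731; 1666061/9731 2085009/9731]
step 1: K = P̄·Hᵀ·S⁻¹ = [-1213003/8715143 2557735/8715143; 1919376/8715143 258129/8715143]
step 1: x' = x̄ + K·y = [5890701/8715143, -3875385/8715143]
step 1: P' = (I − K·H)·P̄ = [15082952/8715143 -6644988/8715143; -6644988/8715143 4774164/8715143]
step 2: x̄ = F·x = [-6045948/8715143, -6045948/8715143]
step 2: P̄ = F·P·Fᵀ + Q = [76534546/8715143 59104260/8715143; 59104260/8715143 85249689/8715143]
step 2: y = z − H·x̄ = [-1961637/8715143, 21514597/8715143]
step 2: S = H·P̄·Hᵀ + R = [1233267879/8715143 1452254633/8715143; 1452254633/8715143 1817497077/8715143]
step 2: K = P̄·Hᵀ·S⁻¹ = [-1057460059/7596963479 2225918455/7596963479; 1673143128/7596963479 226196937/7596963479]
step 2: x' = x̄ + K·y = [1579474/25928203, -17366661/25928203]
step 2: P' = (I − K·H)·P̄ = [13133514056/7596963479 -5787784764/7596963479; -5787784764/7596963479 4160119092/7596963479]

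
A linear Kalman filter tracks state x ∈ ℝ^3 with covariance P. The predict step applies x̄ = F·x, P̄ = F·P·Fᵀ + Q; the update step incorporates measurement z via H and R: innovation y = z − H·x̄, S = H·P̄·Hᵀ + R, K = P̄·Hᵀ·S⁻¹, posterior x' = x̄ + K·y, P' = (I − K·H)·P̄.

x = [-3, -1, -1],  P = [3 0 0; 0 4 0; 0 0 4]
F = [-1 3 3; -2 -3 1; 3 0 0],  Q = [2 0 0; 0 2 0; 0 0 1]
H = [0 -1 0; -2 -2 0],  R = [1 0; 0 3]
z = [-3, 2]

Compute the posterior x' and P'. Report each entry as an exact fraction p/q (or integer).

x' = [-64125/15881, 48694/15881, -107811/15881]
P' = [27069/15881 -15390/15881 495/15881; -15390/15881 15498/15881 -3006/15881; 495/15881 -3006/15881 300164/15881]

x̄ = F·x = [-3, 8, -9]
P̄ = F·P·Fᵀ + Q = [77 -18 -9; -18 54 -18; -9 -18 28]
y = z − H·x̄ = [5, 12]
S = H·P̄·Hᵀ + R = [55 72; 72 383]
K = P̄·Hᵀ·S⁻¹ = [15390/15881 -7786/15881; -15498/15881 -72/15881; 3006/15881 1674/15881]
x' = x̄ + K·y = [-64125/15881, 48694/15881, -107811/15881]
P' = (I − K·H)·P̄ = [27069/15881 -15390/15881 495/15881; -15390/15881 15498/15881 -3006/15881; 495/15881 -3006/15881 300164/15881]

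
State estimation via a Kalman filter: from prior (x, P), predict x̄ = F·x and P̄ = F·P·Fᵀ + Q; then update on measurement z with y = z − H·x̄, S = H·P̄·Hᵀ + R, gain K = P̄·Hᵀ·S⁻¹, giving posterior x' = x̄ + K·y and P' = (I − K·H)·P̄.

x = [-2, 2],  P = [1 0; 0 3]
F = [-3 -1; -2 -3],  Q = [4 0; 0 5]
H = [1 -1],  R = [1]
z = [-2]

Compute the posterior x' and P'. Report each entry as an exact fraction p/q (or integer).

x' = [84/23, 122/23]
P' = [367/23 366/23; 366/23 387/23]

x̄ = F·x = [4, -2]
P̄ = F·P·Fᵀ + Q = [16 15; 15 36]
y = z − H·x̄ = [-8]
S = H·P̄·Hᵀ + R = [23]
K = P̄·Hᵀ·S⁻¹ = [1/23; -21/23]
x' = x̄ + K·y = [84/23, 122/23]
P' = (I − K·H)·P̄ = [367/23 366/23; 366/23 387/23]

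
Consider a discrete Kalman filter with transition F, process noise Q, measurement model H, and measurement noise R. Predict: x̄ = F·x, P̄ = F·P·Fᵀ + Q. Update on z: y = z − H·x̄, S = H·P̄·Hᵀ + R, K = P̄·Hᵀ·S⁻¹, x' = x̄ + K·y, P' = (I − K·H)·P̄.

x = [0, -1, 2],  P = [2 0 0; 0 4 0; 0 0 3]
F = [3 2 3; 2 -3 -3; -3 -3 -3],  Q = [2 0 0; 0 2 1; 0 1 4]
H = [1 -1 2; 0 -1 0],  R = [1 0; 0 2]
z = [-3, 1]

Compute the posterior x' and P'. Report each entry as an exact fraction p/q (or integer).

x' = [26978/5261, -5481/5261, -23979/5261]
P' = [103788/5261 -6114/5261 -56457/5261; -6114/5261 10238/5261 8168/5261; -56457/5261 8168/5261 34358/5261]

x̄ = F·x = [4, -3, -3]
P̄ = F·P·Fᵀ + Q = [63 -39 -69; -39 73 52; -69 52 85]
y = z − H·x̄ = [-4, -2]
S = H·P̄·Hᵀ + R = [71 8; 8 75]
K = P̄·Hᵀ·S⁻¹ = [-3012/5261 3057/5261; -16/5261 -5119/5261; 4091/5261 -4084/5261]
x' = x̄ + K·y = [26978/5261, -5481/5261, -23979/5261]
P' = (I − K·H)·P̄ = [103788/5261 -6114/5261 -56457/5261; -6114/5261 10238/5261 8168/5261; -56457/5261 8168/5261 34358/5261]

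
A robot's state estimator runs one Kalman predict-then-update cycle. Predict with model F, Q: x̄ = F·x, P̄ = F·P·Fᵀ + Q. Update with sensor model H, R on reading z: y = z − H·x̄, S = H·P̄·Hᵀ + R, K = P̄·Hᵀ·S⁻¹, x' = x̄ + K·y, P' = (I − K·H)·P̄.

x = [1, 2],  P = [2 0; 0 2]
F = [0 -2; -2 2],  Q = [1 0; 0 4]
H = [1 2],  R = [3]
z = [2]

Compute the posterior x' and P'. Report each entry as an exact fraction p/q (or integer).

x̄ = F·x = [-4, 2]
P̄ = F·P·Fᵀ + Q = [9 -8; -8 20]
y = z − H·x̄ = [2]
S = H·P̄·Hᵀ + R = [60]
K = P̄·Hᵀ·S⁻¹ = [-7/60; 8/15]
x' = x̄ + K·y = [-127/30, 46/15]
P' = (I − K·H)·P̄ = [491/60 -64/15; -64/15 44/15]

x' = [-127/30, 46/15]
P' = [491/60 -64/15; -64/15 44/15]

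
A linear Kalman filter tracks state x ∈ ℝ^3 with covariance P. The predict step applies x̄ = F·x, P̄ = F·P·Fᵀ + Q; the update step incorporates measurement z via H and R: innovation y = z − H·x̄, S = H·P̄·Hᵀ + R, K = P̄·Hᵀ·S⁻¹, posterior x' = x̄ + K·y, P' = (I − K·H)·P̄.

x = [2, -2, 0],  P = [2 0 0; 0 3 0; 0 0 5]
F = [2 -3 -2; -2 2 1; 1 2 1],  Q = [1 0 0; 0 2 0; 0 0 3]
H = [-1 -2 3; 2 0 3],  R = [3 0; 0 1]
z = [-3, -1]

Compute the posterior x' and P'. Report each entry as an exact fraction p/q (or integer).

x' = [11566/4363, -12458/4363, -8972/4363]
P' = [21096/4363 -27132/4363 -13208/4363; -27132/4363 190989/21815 87581/21815; -13208/4363 87581/21815 43574/21815]

x̄ = F·x = [10, -8, -2]
P̄ = F·P·Fᵀ + Q = [56 -36 -24; -36 27 13; -24 13 22]
y = z − H·x̄ = [-3, -15]
S = H·P̄·Hᵀ + R = [209 80; 80 135]
K = P̄·Hᵀ·S⁻¹ = [-2152/4363 2568/4363; 1095/4363 -8577/21815; 1440/4363 -1358/21815]
x' = x̄ + K·y = [11566/4363, -12458/4363, -8972/4363]
P' = (I − K·H)·P̄ = [21096/4363 -27132/4363 -13208/4363; -27132/4363 190989/21815 87581/21815; -13208/4363 87581/21815 43574/21815]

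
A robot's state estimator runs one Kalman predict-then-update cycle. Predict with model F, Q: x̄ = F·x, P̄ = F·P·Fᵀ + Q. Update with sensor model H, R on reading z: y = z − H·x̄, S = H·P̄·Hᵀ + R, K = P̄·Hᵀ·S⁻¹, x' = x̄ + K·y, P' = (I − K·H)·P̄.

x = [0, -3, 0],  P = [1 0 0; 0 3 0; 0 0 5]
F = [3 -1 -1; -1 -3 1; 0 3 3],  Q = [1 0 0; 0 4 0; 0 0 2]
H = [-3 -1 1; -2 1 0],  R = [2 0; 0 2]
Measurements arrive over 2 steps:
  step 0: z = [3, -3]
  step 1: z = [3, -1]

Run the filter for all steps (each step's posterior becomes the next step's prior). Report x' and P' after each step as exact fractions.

step 0: x̄ = F·x = [3, 9, -9]
step 0: P̄ = F·P·Fᵀ + Q = [18 1 -24; 1 37 -12; -24 -12 74]
step 0: y = z − H·x̄ = [30, -6]
step 0: S = H·P̄·Hᵀ + R = [449 106; 106 107]
step 0: K = P̄·Hᵀ·S⁻¹ = [-1581/12269 -2447/12269; -9274/36807 21227/36807; 13090/36807 -584/36807]
step 0: x' = x̄ + K·y = [4059/12269, -24773/12269, 21647/12269]
step 0: P' = (I − K·H)·P̄ = [10298/12269 15702/12269 43434/12269; 15702/12269 136666/36807 259436/36807; 43434/12269 259436/36807 676522/36807]
step 1: x̄ = F·x = [15303/12269, 91907/12269, -9378/12269]
step 1: P̄ = F·P·Fᵀ + Q = [194155/12269 101342/12269 -799836/12269; 101342/12269 550054/36807 -429756/12269; -799836/12269 -429756/12269 4020718/12269]
step 1: y = z − H·x̄ = [184001/12269, -73570/12269]
step 1: S = H·P̄·Hᵀ + R = [36727747/36807 6150458/36807; 6150458/36807 1737424/36807]
step 1: K = P̄·Hᵀ·S⁻¹ = [-16560688/176485013 -57649529/352970026; -30046147/176485013 200943221/352970026; 95888090/176485013 17072546/176485013]
step 1: x' = x̄ + K·y = [144608764/176485013, 268969811/176485013, 1200782524/176485013]
step 1: P' = (I − K·H)·P̄ = [116025255/176485013 174400981/176485013 489355370/176485013; 174400981/176485013 549745183/176485013 1012855832/176485013; 489355370/176485013 1012855832/176485013 2672698122/176485013]

step 0: x' = [4059/12269, -24773/12269, 21647/12269], P' = [10298/12269 15702/12269 43434/12269; 15702/12269 136666/36807 259436/36807; 43434/12269 259436/36807 676522/36807]
step 1: x' = [144608764/176485013, 268969811/176485013, 1200782524/176485013], P' = [116025255/176485013 174400981/176485013 489355370/176485013; 174400981/176485013 549745183/176485013 1012855832/176485013; 489355370/176485013 1012855832/176485013 2672698122/176485013]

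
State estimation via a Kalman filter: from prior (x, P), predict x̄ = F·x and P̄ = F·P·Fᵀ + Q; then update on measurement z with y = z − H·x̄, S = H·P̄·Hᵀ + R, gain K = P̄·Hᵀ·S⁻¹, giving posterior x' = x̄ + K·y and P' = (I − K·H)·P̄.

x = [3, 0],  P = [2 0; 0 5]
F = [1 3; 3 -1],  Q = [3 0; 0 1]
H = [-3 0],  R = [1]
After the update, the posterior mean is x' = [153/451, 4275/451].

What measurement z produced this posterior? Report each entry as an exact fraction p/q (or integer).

z = [-1]

x̄ = F·x = [3, 9]
P̄ = F·P·Fᵀ + Q = [50 -9; -9 24]
S = H·P̄·Hᵀ + R = [451]
K = P̄·Hᵀ·S⁻¹ = [-150/451; 27/451]
x' − x̄ = [-1200/451, 216/451] = K·y
y = (KᵀK)⁻¹·Kᵀ·(x' − x̄) = [8]
z = y + H·x̄ = [8] + [-9] = [-1]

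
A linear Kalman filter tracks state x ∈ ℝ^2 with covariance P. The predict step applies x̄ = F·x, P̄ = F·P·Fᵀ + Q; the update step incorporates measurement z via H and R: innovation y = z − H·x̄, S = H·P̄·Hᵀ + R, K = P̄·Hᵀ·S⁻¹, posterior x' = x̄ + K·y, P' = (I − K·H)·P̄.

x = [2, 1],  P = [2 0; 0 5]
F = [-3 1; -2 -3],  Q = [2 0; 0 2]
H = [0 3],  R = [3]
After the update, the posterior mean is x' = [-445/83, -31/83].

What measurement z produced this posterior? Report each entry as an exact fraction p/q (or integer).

z = [-1]

x̄ = F·x = [-5, -7]
P̄ = F·P·Fᵀ + Q = [25 -3; -3 55]
S = H·P̄·Hᵀ + R = [498]
K = P̄·Hᵀ·S⁻¹ = [-3/166; 55/166]
x' − x̄ = [-30/83, 550/83] = K·y
y = (KᵀK)⁻¹·Kᵀ·(x' − x̄) = [20]
z = y + H·x̄ = [20] + [-21] = [-1]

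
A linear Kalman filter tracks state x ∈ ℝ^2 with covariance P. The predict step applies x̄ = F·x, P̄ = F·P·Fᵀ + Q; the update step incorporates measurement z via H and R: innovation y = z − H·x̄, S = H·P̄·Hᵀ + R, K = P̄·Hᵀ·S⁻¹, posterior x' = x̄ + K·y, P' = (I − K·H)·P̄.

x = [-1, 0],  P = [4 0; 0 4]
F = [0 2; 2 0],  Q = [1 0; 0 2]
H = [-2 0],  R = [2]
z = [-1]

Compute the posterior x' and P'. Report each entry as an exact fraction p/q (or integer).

x̄ = F·x = [0, -2]
P̄ = F·P·Fᵀ + Q = [17 0; 0 18]
y = z − H·x̄ = [-1]
S = H·P̄·Hᵀ + R = [70]
K = P̄·Hᵀ·S⁻¹ = [-17/35; 0]
x' = x̄ + K·y = [17/35, -2]
P' = (I − K·H)·P̄ = [17/35 0; 0 18]

x' = [17/35, -2]
P' = [17/35 0; 0 18]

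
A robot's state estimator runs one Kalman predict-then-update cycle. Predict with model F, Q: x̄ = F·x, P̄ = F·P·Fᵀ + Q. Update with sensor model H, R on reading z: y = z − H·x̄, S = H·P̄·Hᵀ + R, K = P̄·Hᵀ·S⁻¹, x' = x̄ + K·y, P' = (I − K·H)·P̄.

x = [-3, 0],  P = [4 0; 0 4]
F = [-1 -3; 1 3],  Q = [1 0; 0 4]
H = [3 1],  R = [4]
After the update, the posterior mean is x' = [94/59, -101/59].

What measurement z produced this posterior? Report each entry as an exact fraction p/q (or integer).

z = [3]

x̄ = F·x = [3, -3]
P̄ = F·P·Fᵀ + Q = [41 -40; -40 44]
S = H·P̄·Hᵀ + R = [177]
K = P̄·Hᵀ·S⁻¹ = [83/177; -76/177]
x' − x̄ = [-83/59, 76/59] = K·y
y = (KᵀK)⁻¹·Kᵀ·(x' − x̄) = [-3]
z = y + H·x̄ = [-3] + [6] = [3]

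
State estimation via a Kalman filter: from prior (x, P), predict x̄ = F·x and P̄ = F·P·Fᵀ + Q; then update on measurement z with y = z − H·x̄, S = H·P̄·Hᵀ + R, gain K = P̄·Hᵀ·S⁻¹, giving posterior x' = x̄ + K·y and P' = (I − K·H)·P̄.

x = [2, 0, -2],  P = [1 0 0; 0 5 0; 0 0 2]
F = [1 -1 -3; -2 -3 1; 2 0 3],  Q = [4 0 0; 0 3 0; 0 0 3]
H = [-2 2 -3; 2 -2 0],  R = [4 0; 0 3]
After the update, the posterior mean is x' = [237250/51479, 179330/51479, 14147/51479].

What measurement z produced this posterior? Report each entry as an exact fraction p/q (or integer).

x̄ = F·x = [8, -6, -2]
P̄ = F·P·Fᵀ + Q = [28 7 -16; 7 54 2; -16 2 25]
S = H·P̄·Hᵀ + R = [285 -164; -164 275]
K = P̄·Hᵀ·S⁻¹ = [8538/51479 12954/51479; 8784/51479 -12358/51479; -16629/51479 -16656/51479]
x' − x̄ = [-174582/51479, 488204/51479, 117105/51479] = K·y
y = (KᵀK)⁻¹·Kᵀ·(x' − x̄) = [19, -26]
z = y + H·x̄ = [19, -26] + [-22, 28] = [-3, 2]

z = [-3, 2]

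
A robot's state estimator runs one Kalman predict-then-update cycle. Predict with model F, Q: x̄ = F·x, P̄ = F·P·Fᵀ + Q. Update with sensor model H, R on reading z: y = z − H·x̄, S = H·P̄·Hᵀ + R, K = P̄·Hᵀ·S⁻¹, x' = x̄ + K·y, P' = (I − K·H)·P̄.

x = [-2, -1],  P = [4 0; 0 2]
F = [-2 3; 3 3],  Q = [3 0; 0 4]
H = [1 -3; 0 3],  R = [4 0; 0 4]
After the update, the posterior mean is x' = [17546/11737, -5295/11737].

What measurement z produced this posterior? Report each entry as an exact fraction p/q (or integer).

z = [3, -1]

x̄ = F·x = [1, -9]
P̄ = F·P·Fᵀ + Q = [37 -6; -6 58]
S = H·P̄·Hᵀ + R = [599 -540; -540 526]
K = P̄·Hᵀ·S⁻¹ = [9605/11737 9459/11737; -360/11737 3513/11737]
x' − x̄ = [5809/11737, 100338/11737] = K·y
y = (KᵀK)⁻¹·Kᵀ·(x' − x̄) = [-25, 26]
z = y + H·x̄ = [-25, 26] + [28, -27] = [3, -1]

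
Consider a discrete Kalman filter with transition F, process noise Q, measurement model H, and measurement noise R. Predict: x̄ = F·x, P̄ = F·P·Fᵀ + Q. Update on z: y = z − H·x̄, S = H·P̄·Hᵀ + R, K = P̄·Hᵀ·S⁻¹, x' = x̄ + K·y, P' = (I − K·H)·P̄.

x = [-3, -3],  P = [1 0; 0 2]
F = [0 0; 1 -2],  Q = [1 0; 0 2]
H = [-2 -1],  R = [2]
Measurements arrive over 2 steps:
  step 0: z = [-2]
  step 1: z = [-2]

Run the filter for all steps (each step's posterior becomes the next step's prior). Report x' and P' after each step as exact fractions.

step 0: x̄ = F·x = [0, 3]
step 0: P̄ = F·P·Fᵀ + Q = [1 0; 0 11]
step 0: y = z − H·x̄ = [1]
step 0: S = H·P̄·Hᵀ + R = [17]
step 0: K = P̄·Hᵀ·S⁻¹ = [-2/17; -11/17]
step 0: x' = x̄ + K·y = [-2/17, 40/17]
step 0: P' = (I − K·H)·P̄ = [13/17 -22/17; -22/17 66/17]
step 1: x̄ = F·x = [0, -82/17]
step 1: P̄ = F·P·Fᵀ + Q = [1 0; 0 399/17]
step 1: y = z − H·x̄ = [-116/17]
step 1: S = H·P̄·Hᵀ + R = [501/17]
step 1: K = P̄·Hᵀ·S⁻¹ = [-34/501; -133/167]
step 1: x' = x̄ + K·y = [232/501, 102/167]
step 1: P' = (I − K·H)·P̄ = [433/501 -266/167; -266/167 798/167]

step 0: x' = [-2/17, 40/17], P' = [13/17 -22/17; -22/17 66/17]
step 1: x' = [232/501, 102/167], P' = [433/501 -266/167; -266/167 798/167]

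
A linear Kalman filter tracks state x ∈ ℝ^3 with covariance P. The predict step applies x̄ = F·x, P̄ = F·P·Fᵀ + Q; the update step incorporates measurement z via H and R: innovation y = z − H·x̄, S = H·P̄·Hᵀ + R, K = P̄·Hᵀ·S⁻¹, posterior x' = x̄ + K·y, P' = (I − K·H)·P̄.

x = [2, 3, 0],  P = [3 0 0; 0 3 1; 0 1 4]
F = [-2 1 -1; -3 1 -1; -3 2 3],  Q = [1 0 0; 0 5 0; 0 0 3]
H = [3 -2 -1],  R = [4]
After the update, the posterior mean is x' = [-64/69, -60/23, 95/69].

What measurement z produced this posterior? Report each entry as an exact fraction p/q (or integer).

x̄ = F·x = [-1, -3, 0]
P̄ = F·P·Fᵀ + Q = [18 23 13; 23 37 22; 13 22 90]
S = H·P̄·Hᵀ + R = [138]
K = P̄·Hᵀ·S⁻¹ = [-5/138; -9/46; -95/138]
x' − x̄ = [5/69, 9/23, 95/69] = K·y
y = (KᵀK)⁻¹·Kᵀ·(x' − x̄) = [-2]
z = y + H·x̄ = [-2] + [3] = [1]

z = [1]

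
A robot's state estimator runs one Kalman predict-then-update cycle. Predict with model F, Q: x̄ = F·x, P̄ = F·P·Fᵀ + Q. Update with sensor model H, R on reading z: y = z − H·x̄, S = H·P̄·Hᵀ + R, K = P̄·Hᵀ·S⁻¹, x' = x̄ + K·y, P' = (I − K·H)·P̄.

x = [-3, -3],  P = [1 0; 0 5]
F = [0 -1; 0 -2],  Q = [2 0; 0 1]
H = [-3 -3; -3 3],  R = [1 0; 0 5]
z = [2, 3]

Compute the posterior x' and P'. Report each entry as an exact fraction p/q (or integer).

x̄ = F·x = [3, 6]
P̄ = F·P·Fᵀ + Q = [7 10; 10 21]
y = z − H·x̄ = [29, -6]
S = H·P̄·Hᵀ + R = [433 -126; -126 77]
K = P̄·Hᵀ·S⁻¹ = [-399/2495 -2529/17465; -429/2495 2571/17465]
x' = x̄ + K·y = [-13428/17465, 2277/17465]
P' = (I − K·H)·P̄ = [2573/17465 -1642/17465; -1642/17465 2643/17465]

x' = [-13428/17465, 2277/17465]
P' = [2573/17465 -1642/17465; -1642/17465 2643/17465]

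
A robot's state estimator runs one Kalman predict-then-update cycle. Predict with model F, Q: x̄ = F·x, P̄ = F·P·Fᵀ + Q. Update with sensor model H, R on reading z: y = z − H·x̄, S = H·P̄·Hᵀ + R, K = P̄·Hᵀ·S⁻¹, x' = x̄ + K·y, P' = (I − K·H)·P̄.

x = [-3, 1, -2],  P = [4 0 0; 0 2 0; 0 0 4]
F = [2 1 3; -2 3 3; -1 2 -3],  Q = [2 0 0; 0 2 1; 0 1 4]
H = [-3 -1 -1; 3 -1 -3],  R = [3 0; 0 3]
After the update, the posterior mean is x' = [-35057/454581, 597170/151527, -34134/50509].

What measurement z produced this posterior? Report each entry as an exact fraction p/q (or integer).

z = [-3, -2]

x̄ = F·x = [-11, 3, 11]
P̄ = F·P·Fᵀ + Q = [56 26 -40; 26 72 -15; -40 -15 52]
S = H·P̄·Hᵀ + R = [517 -576; -576 1521]
K = P̄·Hᵀ·S⁻¹ = [-9258/50509 46750/454581; -19551/50509 -17131/151527; -2677/50509 -9681/50509]
x' − x̄ = [4965334/454581, 142589/151527, -589733/50509] = K·y
y = (KᵀK)⁻¹·Kᵀ·(x' − x̄) = [-22, 67]
z = y + H·x̄ = [-22, 67] + [19, -69] = [-3, -2]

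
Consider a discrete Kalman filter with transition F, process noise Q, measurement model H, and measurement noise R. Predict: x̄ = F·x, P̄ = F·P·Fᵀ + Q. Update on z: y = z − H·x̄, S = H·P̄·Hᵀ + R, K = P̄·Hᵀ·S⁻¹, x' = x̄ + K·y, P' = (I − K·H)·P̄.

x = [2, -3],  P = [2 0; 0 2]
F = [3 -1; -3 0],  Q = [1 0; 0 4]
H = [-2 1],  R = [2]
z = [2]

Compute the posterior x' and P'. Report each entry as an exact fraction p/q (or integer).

x̄ = F·x = [9, -6]
P̄ = F·P·Fᵀ + Q = [21 -18; -18 22]
y = z − H·x̄ = [26]
S = H·P̄·Hᵀ + R = [180]
K = P̄·Hᵀ·S⁻¹ = [-1/3; 29/90]
x' = x̄ + K·y = [1/3, 107/45]
P' = (I − K·H)·P̄ = [1 4/3; 4/3 149/45]

x' = [1/3, 107/45]
P' = [1 4/3; 4/3 149/45]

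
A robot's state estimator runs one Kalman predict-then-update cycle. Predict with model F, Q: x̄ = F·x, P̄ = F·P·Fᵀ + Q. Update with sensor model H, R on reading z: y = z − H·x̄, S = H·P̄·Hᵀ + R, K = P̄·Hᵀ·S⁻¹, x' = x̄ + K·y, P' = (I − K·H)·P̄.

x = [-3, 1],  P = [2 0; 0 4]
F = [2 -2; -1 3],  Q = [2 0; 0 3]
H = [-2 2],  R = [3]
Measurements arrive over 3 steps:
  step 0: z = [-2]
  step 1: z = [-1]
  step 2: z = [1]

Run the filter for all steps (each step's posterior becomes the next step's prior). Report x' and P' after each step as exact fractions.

step 0: x̄ = F·x = [-8, 6]
step 0: P̄ = F·P·Fᵀ + Q = [26 -28; -28 41]
step 0: y = z − H·x̄ = [-30]
step 0: S = H·P̄·Hᵀ + R = [495]
step 0: K = P̄·Hᵀ·S⁻¹ = [-12/55; 46/165]
step 0: x' = x̄ + K·y = [-16/11, -26/11]
step 0: P' = (I − K·H)·P̄ = [134/55 116/55; 116/55 139/55]
step 1: x̄ = F·x = [20/11, -62/11]
step 1: P̄ = F·P·Fᵀ + Q = [274/55 -174/55; -174/55 854/55]
step 1: y = z − H·x̄ = [153/11]
step 1: S = H·P̄·Hᵀ + R = [6069/55]
step 1: K = P̄·Hᵀ·S⁻¹ = [-128/867; 2056/6069]
step 1: x' = x̄ + K·y = [-4/17, -110/119]
step 1: P' = (I − K·H)·P̄ = [2234/867 2042/867; 2042/867 17378/6069]
step 2: x̄ = F·x = [164/119, -302/119]
step 2: P̄ = F·P·Fᵀ + Q = [9950/2023 -7064/2023; -7064/2023 104483/6069]
step 2: y = z − H·x̄ = [1051/119]
step 2: S = H·P̄·Hᵀ + R = [725075/6069]
step 2: K = P̄·Hᵀ·S⁻¹ = [-102084/725075; 10054/29003]
step 2: x' = x̄ + K·y = [97664/725075, 15192/29003]
step 2: P' = (I − K·H)·P̄ = [1849126/725075 67840/29003; 67840/29003 82921/29003]

step 0: x' = [-16/11, -26/11], P' = [134/55 116/55; 116/55 139/55]
step 1: x' = [-4/17, -110/119], P' = [2234/867 2042/867; 2042/867 17378/6069]
step 2: x' = [97664/725075, 15192/29003], P' = [1849126/725075 67840/29003; 67840/29003 82921/29003]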